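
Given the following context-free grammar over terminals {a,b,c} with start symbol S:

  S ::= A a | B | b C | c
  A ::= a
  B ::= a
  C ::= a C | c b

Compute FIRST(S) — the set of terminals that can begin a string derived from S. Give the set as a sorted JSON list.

Compute FIRST by fixpoint:
iter 1:
  A via A→a: +{a}
  B via B→a: +{a}
  C via C→a C: +{a}
  C via C→c b: +{c}
  S via S→A a: +{a}
  S via S→b C: +{b}
  S via S→c: +{c}
  FIRST[S]={a,b,c}  FIRST[A]={a}  FIRST[B]={a}  FIRST[C]={a,c}
iter 2: — fixpoint
  FIRST[S]={a,b,c}  FIRST[A]={a}  FIRST[B]={a}  FIRST[C]={a,c}

FIRST(S) = ["a", "b", "c"]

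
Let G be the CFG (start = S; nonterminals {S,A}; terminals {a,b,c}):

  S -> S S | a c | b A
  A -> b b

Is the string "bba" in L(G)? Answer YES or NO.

CNF form of G:
  S -> S S | T0 A | T1 T2
  A -> T0 T0
  T0 -> b
  T1 -> a
  T2 -> c

CYK table (by increasing span):
  T[0,0] 'b' = {T0}  orig:{}
  T[1,1] 'b' = {T0}  orig:{}
  T[2,2] 'a' = {T1}  orig:{}
  T[0,1] 'bb' = {A}
  T[1,2] 'ba' = ∅
  T[0,2] 'bba' = ∅

S ∉ T[0,2] ⇒ NO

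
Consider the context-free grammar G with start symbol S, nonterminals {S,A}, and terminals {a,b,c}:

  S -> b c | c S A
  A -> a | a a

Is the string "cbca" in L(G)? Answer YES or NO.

CNF form of G:
  S -> T1 T2 | T2 X3
  A -> T0 T0 | a
  T0 -> a
  T1 -> b
  T2 -> c
  X3 -> S A

Fill CYK table bottom-up:
  cell(0,0) c: {T2}  orig:{}
  cell(1,1) b: {T1}  orig:{}
  cell(2,2) c: {T2}  orig:{}
  cell(3,3) a: {A,T0}  orig:{A}
  cell(0,1) cb: ∅
  cell(1,2) bc: {S}
  cell(2,3) ca: ∅
  cell(0,2) cbc: ∅
  cell(1,3) bca: {X3}  orig:{}
  cell(0,3) cbca: {S}

S ∈ T[0,3] ⇒ YES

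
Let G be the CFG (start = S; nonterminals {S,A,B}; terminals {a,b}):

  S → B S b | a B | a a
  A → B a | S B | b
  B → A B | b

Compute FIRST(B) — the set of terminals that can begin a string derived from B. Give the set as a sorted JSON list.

Compute FIRST by fixpoint:
round 1:
  A via A→b: +{b}
  B via B→A B: +{b}
  S via S→B S b: +{b}
  S via S→a B: +{a}
  FIRST[S]={a,b}  FIRST[A]={b}  FIRST[B]={b}
round 2:
  A via A→S B: +{a}
  B via B→A B: +{a}
  FIRST[S]={a,b}  FIRST[A]={a,b}  FIRST[B]={a,b}
round 3: (stable)
  FIRST[S]={a,b}  FIRST[A]={a,b}  FIRST[B]={a,b}

FIRST(B) = ["a", "b"]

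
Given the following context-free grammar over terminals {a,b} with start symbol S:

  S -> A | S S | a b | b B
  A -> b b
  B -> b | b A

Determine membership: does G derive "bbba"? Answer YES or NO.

CNF form of G:
  S -> S S | T0 B | T0 T0 | T1 T0
  A -> T0 T0
  B -> T0 A | b
  T0 -> b
  T1 -> a

CYK fill:
  cell(0,0) b: {B,T0}  orig:{B}
  cell(1,1) b: {B,T0}  orig:{B}
  cell(2,2) b: {B,T0}  orig:{B}
  cell(3,3) a: {T1}  orig:{}
  cell(0,1) bb: {A,S}
  cell(1,2) bb: {A,S}
  cell(2,3) ba: ∅
  cell(0,2) bbb: {B}
  cell(1,3) bba: ∅
  cell(0,3) bbba: ∅

S ∉ T[0,3] ⇒ NO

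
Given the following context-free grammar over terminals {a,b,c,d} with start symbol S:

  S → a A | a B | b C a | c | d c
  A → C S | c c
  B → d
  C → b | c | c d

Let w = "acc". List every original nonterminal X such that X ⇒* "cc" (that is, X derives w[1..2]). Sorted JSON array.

Convert to CNF:
  S -> T1 T0 | T2 A | T2 B | T3 X4 | c
  A -> C S | T0 T0
  B -> d
  C -> T0 T1 | b | c
  T0 -> c
  T1 -> d
  T2 -> a
  T3 -> b
  X4 -> C T2

CYK fill (cells [i..j] with 1 ≤ i ≤ j ≤ 2 only):
  [1..1]={C,S,T0}  "c"  orig:{C,S}
  [2..2]={C,S,T0}  "c"  orig:{C,S}
  [1..2]={A}  "cc"

Original NTs in T[1,2] deriving "cc": ["A"]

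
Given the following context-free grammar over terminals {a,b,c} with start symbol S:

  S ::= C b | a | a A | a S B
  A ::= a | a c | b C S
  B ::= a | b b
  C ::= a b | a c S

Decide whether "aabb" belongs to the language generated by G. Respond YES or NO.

Convert to CNF:
  S -> C T2 | T0 A | T0 X5 | a
  A -> T0 T1 | T2 X3 | a
  B -> T2 T2 | a
  C -> T0 T2 | T0 X4
  T0 -> a
  T1 -> c
  T2 -> b
  X3 -> C S
  X4 -> T1 S
  X5 -> S B

CYK fill:
  cell(0,0) a: {A,B,S,T0}  orig:{A,B,S}
  cell(1,1) a: {A,B,S,T0}  orig:{A,B,S}
  cell(2,2) b: {T2}  orig:{}
  cell(3,3) b: {T2}  orig:{}
  cell(0,1) aa: {S,X5}  orig:{S}
  cell(1,2) ab: {C}
  cell(2,3) bb: {B}
  cell(0,2) aab: ∅
  cell(1,3) abb: {S,X5}  orig:{S}
  cell(0,3) aabb: {S,X5}  orig:{S}

S ∈ T[0,3] ⇒ YES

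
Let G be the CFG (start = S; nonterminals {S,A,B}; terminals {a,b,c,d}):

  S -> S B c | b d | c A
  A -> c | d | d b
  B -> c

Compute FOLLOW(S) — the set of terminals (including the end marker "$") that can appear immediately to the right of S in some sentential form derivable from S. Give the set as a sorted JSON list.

FIRST iteration:
iter 1:
  A via A→c: +{c}
  A via A→d: +{d}
  B via B→c: +{c}
  S via S→b d: +{b}
  S via S→c A: +{c}
  FIRST(S)={b,c}  FIRST(A)={c,d}  FIRST(B)={c}
iter 2: done
  FIRST(S)={b,c}  FIRST(A)={c,d}  FIRST(B)={c}

FOLLOW iteration:
initialize: $ ∈ FOLLOW(S)
iter 1:
  S→S B c: FOLLOW(S) ⊇ FIRST(B) = {c}; new: +{c}
  S→S B c: FOLLOW(B) ⊇ FIRST(c) = {c}; new: +{c}
  S→c A: FOLLOW(A) ⊇ FOLLOW(S) ⊇ {$,c}; new: +{$,c}
  FOLLOW[S]={$,c}  FOLLOW[A]={$,c}  FOLLOW[B]={c}
iter 2: done
  FOLLOW[S]={$,c}  FOLLOW[A]={$,c}  FOLLOW[B]={c}

FOLLOW(S) = ["$", "c"]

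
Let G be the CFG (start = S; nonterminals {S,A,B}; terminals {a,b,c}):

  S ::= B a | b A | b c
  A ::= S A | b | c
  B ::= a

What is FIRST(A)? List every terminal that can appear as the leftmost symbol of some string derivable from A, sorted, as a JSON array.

FIRST iteration:
[1]
  A via A→b: +{b}
  A via A→c: +{c}
  B via B→a: +{a}
  S via S→B a: +{a}
  S via S→b A: +{b}
  S: {a,b}  A: {b,c}  B: {a}
[2]
  A via A→S A: +{a}
  S: {a,b}  A: {a,b,c}  B: {a}
[3] done
  S: {a,b}  A: {a,b,c}  B: {a}

FIRST(A) = ["a", "b", "c"]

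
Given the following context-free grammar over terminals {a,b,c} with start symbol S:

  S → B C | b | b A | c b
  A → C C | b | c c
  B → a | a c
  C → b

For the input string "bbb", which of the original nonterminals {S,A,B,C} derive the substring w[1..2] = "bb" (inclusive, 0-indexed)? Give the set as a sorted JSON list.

Convert to CNF:
  S -> B C | T0 T2 | T2 A | b
  A -> C C | T0 T0 | b
  B -> T1 T0 | a
  C -> b
  T0 -> c
  T1 -> a
  T2 -> b

Fill CYK table bottom-up (cells [i..j] with 1 ≤ i ≤ j ≤ 2 only):
  [1..1]={A,C,S,T2}  "b"  orig:{A,C,S}
  [2..2]={A,C,S,T2}  "b"  orig:{A,C,S}
  [1..2]={A,S}  "bb"

Original NTs in T[1,2] deriving "bb": ["A", "S"]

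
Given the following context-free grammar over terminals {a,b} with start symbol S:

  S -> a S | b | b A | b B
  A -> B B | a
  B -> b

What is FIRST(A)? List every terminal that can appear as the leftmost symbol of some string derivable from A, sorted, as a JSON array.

FIRST sets, iterate to fixpoint:
[1]
  A via A→a: +{a}
  B via B→b: +{b}
  S via S→a S: +{a}
  S via S→b: +{b}
  FIRST[S]={a,b}  FIRST[A]={a}  FIRST[B]={b}
[2]
  A via A→B B: +{b}
  FIRST[S]={a,b}  FIRST[A]={a,b}  FIRST[B]={b}
[3] (stable)
  FIRST[S]={a,b}  FIRST[A]={a,b}  FIRST[B]={b}

FIRST(A) = ["a", "b"]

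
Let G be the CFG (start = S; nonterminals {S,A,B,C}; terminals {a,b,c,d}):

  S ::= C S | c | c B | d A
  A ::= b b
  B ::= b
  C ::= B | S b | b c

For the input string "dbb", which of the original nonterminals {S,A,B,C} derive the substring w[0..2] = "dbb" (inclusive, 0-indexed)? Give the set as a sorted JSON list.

Convert to CNF:
  S -> C S | T1 B | T2 A | c
  A -> T0 T0
  B -> b
  C -> S T0 | T0 T1 | b
  T0 -> b
  T1 -> c
  T2 -> d

CYK fill, restricted to cells inside w[0..2]:
  [0..0]={T2}  "d"  orig:{}
  [1..1]={B,C,T0}  "b"  orig:{B,C}
  [2..2]={B,C,T0}  "b"  orig:{B,C}
  [0..1]=∅  "db"
  [1..2]={A}  "bb"
  [0..2]={S}  "dbb"

Original NTs in T[0,2] deriving "dbb": ["S"]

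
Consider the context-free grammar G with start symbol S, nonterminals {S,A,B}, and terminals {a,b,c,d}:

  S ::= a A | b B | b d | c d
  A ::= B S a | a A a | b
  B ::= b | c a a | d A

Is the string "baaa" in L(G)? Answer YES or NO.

Convert to CNF:
  S -> T0 A | T1 T2 | T3 B | T3 T2
  A -> B X4 | T0 X5 | b
  B -> T1 X6 | T2 A | b
  T0 -> a
  T1 -> c
  T2 -> d
  T3 -> b
  X4 -> S T0
  X5 -> A T0
  X6 -> T0 T0

Fill CYK table bottom-up:
  cell(0,0) b: {A,B,T3}  orig:{A,B}
  cell(1,1) a: {T0}  orig:{}
  cell(2,2) a: {T0}  orig:{}
  cell(3,3) a: {T0}  orig:{}
  cell(0,1) ba: {X5}  orig:{}
  cell(1,2) aa: {X6}  orig:{}
  cell(2,3) aa: {X6}  orig:{}
  cell(0,2) baa: ∅
  cell(1,3) aaa: ∅
  cell(0,3) baaa: ∅

S ∉ T[0,3] ⇒ NO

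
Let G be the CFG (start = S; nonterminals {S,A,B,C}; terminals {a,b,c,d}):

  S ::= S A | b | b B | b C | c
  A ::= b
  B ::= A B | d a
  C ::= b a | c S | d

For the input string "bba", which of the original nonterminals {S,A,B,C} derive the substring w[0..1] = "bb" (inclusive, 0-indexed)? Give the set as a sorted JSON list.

Convert to CNF:
  S -> S A | T2 B | T2 C | b | c
  A -> b
  B -> A B | T0 T1
  C -> T2 T1 | T3 S | d
  T0 -> d
  T1 -> a
  T2 -> b
  T3 -> c

CYK table (by increasing span) — only the sub-triangle for w[0..1]:
  cell(0,0) b: {A,S,T2}  orig:{A,S}
  cell(1,1) b: {A,S,T2}  orig:{A,S}
  cell(0,1) bb: {S}

Original NTs in T[0,1] deriving "bb": ["S"]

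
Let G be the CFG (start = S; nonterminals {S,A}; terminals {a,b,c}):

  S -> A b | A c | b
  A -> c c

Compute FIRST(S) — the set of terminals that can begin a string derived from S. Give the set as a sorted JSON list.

Compute FIRST by fixpoint:
round 1:
  A via A→c c: +{c}
  S via S→A b: +{c}
  S via S→b: +{b}
  FIRST(S)={b,c}  FIRST(A)={c}
round 2: done
  FIRST(S)={b,c}  FIRST(A)={c}

FIRST(S) = ["b", "c"]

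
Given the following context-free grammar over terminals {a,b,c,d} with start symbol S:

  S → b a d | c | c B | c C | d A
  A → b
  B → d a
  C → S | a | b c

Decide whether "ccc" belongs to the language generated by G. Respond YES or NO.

CNF form of G:
  S -> T0 A | T2 X5 | T3 B | T3 C | c
  A -> b
  B -> T0 T1
  C -> T0 A | T2 T3 | T2 X4 | T3 B | T3 C | a | c
  T0 -> d
  T1 -> a
  T2 -> b
  T3 -> c
  X4 -> T1 T0
  X5 -> T1 T0

Fill CYK table bottom-up:
  cell(0,0) c: {C,S,T3}  orig:{C,S}
  cell(1,1) c: {C,S,T3}  orig:{C,S}
  cell(2,2) c: {C,S,T3}  orig:{C,S}
  cell(0,1) cc: {C,S}
  cell(1,2) cc: {C,S}
  cell(0,2) ccc: {C,S}

S ∈ T[0,2] ⇒ YES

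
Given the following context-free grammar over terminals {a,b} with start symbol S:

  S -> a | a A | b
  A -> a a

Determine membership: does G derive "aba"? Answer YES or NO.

Convert to CNF:
  S -> T0 A | a | b
  A -> T0 T0
  T0 -> a

Fill CYK table bottom-up:
  cell(0,0) a: {S,T0}  orig:{S}
  cell(1,1) b: {S}
  cell(2,2) a: {S,T0}  orig:{S}
  cell(0,1) ab: ∅
  cell(1,2) ba: ∅
  cell(0,2) aba: ∅

S ∉ T[0,2] ⇒ NO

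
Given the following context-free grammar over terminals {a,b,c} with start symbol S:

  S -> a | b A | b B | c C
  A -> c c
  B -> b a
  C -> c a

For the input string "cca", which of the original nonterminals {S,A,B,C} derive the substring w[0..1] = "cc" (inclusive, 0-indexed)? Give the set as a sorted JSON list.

CNF form of G:
  S -> T0 C | T1 A | T1 B | a
  A -> T0 T0
  B -> T1 T2
  C -> T0 T2
  T0 -> c
  T1 -> b
  T2 -> a

CYK fill — only the sub-triangle for w[0..1]:
  cell(0,0) c: {T0}  orig:{}
  cell(1,1) c: {T0}  orig:{}
  cell(0,1) cc: {A}

Original NTs in T[0,1] deriving "cc": ["A"]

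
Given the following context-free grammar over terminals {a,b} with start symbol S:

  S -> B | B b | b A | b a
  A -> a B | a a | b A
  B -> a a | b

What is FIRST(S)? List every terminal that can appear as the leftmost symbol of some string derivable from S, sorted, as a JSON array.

FIRST iteration:
round 1:
  A via A→a B: +{a}
  A via A→b A: +{b}
  B via B→a a: +{a}
  B via B→b: +{b}
  S via S→B: +{a,b}
  S: {a,b}  A: {a,b}  B: {a,b}
round 2: done
  S: {a,b}  A: {a,b}  B: {a,b}

FIRST(S) = ["a", "b"]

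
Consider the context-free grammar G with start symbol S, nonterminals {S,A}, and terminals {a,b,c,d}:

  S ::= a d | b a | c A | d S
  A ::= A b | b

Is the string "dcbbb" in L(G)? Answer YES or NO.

Convert to CNF:
  S -> T0 T1 | T1 T2 | T2 S | T3 A
  A -> A T0 | b
  T0 -> b
  T1 -> a
  T2 -> d
  T3 -> c

Fill CYK table bottom-up:
  T[0,0] 'd' = {T2}  orig:{}
  T[1,1] 'c' = {T3}  orig:{}
  T[2,2] 'b' = {A,T0}  orig:{A}
  T[3,3] 'b' = {A,T0}  orig:{A}
  T[4,4] 'b' = {A,T0}  orig:{A}
  T[0,1] 'dc' = ∅
  T[1,2] 'cb' = {S}
  T[2,3] 'bb' = {A}
  T[3,4] 'bb' = {A}
  T[0,2] 'dcb' = {S}
  T[1,3] 'cbb' = {S}
  T[2,4] 'bbb' = {A}
  T[0,3] 'dcbb' = {S}
  T[1,4] 'cbbb' = {S}
  T[0,4] 'dcbbb' = {S}

S ∈ T[0,4] ⇒ YES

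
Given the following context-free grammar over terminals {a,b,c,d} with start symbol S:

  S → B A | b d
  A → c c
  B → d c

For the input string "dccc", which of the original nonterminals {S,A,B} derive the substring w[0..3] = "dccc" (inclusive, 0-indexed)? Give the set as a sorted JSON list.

CNF form of G:
  S -> B A | T2 T1
  A -> T0 T0
  B -> T1 T0
  T0 -> c
  T1 -> d
  T2 -> b

CYK table (by increasing span) (cells [i..j] with 0 ≤ i ≤ j ≤ 3 only):
  [0..0]={T1}  "d"  orig:{}
  [1..1]={T0}  "c"  orig:{}
  [2..2]={T0}  "c"  orig:{}
  [3..3]={T0}  "c"  orig:{}
  [0..1]={B}  "dc"
  [1..2]={A}  "cc"
  [2..3]={A}  "cc"
  [0..2]=∅  "dcc"
  [1..3]=∅  "ccc"
  [0..3]={S}  "dccc"

Original NTs in T[0,3] deriving "dccc": ["S"]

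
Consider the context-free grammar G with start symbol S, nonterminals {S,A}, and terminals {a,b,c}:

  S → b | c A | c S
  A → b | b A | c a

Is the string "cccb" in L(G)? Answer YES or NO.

CNF form of G:
  S -> T1 A | T1 S | b
  A -> T0 A | T1 T2 | b
  T0 -> b
  T1 -> c
  T2 -> a

CYK fill:
  [0..0]={T1}  "c"  orig:{}
  [1..1]={T1}  "c"  orig:{}
  [2..2]={T1}  "c"  orig:{}
  [3..3]={A,S,T0}  "b"  orig:{A,S}
  [0..1]=∅  "cc"
  [1..2]=∅  "cc"
  [2..3]={S}  "cb"
  [0..2]=∅  "ccc"
  [1..3]={S}  "ccb"
  [0..3]={S}  "cccb"

S ∈ T[0,3] ⇒ YES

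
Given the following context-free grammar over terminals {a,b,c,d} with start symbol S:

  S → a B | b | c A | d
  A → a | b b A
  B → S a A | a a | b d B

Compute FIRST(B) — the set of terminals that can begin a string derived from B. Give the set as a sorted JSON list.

FIRST sets, iterate to fixpoint:
pass 1:
  A via A→a: +{a}
  A via A→b b A: +{b}
  B via B→a a: +{a}
  B via B→b d B: +{b}
  S via S→a B: +{a}
  S via S→b: +{b}
  S via S→c A: +{c}
  S via S→d: +{d}
  S: {a,b,c,d}  A: {a,b}  B: {a,b}
pass 2:
  B via B→S a A: +{c,d}
  S: {a,b,c,d}  A: {a,b}  B: {a,b,c,d}
pass 3: done
  S: {a,b,c,d}  A: {a,b}  B: {a,b,c,d}

FIRST(B) = ["a", "b", "c", "d"]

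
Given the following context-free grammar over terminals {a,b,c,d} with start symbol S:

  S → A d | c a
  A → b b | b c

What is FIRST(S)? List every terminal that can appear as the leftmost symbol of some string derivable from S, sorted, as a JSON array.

Compute FIRST by fixpoint:
[1]
  A via A→b b: +{b}
  S via S→A d: +{b}
  S via S→c a: +{c}
  FIRST[S]={b,c}  FIRST[A]={b}
[2] done
  FIRST[S]={b,c}  FIRST[A]={b}

FIRST(S) = ["b", "c"]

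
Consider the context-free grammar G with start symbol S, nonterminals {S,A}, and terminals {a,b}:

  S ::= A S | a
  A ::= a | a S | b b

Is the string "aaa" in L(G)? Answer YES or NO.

Convert to CNF:
  S -> A S | a
  A -> T0 S | T1 T1 | a
  T0 -> a
  T1 -> b

Fill CYK table bottom-up:
  cell(0,0) a: {A,S,T0}  orig:{A,S}
  cell(1,1) a: {A,S,T0}  orig:{A,S}
  cell(2,2) a: {A,S,T0}  orig:{A,S}
  cell(0,1) aa: {A,S}
  cell(1,2) aa: {A,S}
  cell(0,2) aaa: {A,S}

S ∈ T[0,2] ⇒ YES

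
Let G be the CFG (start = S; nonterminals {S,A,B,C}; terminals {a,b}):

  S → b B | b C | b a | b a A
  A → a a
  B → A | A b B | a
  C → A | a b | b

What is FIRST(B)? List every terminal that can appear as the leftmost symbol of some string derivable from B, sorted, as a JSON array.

FIRST sets, iterate to fixpoint:
round 1:
  A via A→a a: +{a}
  B via B→A: +{a}
  C via C→A: +{a}
  C via C→b: +{b}
  S via S→b B: +{b}
  FIRST(S)={b}  FIRST(A)={a}  FIRST(B)={a}  FIRST(C)={a,b}
round 2: (stable)
  FIRST(S)={b}  FIRST(A)={a}  FIRST(B)={a}  FIRST(C)={a,b}

FIRST(B) = ["a"]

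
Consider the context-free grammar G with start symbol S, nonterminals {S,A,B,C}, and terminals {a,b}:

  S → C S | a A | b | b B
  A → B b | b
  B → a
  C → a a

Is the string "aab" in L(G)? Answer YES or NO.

CNF form of G:
  S -> C S | T0 B | T1 A | b
  A -> B T0 | b
  B -> a
  C -> T1 T1
  T0 -> b
  T1 -> a

CYK table (by increasing span):
  cell(0,0) a: {B,T1}  orig:{B}
  cell(1,1) a: {B,T1}  orig:{B}
  cell(2,2) b: {A,S,T0}  orig:{A,S}
  cell(0,1) aa: {C}
  cell(1,2) ab: {A,S}
  cell(0,2) aab: {S}

S ∈ T[0,2] ⇒ YES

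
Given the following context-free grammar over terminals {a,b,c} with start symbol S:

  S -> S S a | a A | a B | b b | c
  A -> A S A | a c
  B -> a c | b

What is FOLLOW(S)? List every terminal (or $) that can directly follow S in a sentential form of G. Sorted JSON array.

FIRST sets, iterate to fixpoint:
pass 1:
  A via A→a c: +{a}
  B via B→a c: +{a}
  B via B→b: +{b}
  S via S→a A: +{a}
  S via S→b b: +{b}
  S via S→c: +{c}
  S: {a,b,c}  A: {a}  B: {a,b}
pass 2: (stable)
  S: {a,b,c}  A: {a}  B: {a,b}

FOLLOW iteration:
initialize: $ ∈ FOLLOW(S)
round 1:
  A→A S A: FOLLOW(A) ⊇ FIRST(S) = {a,b,c}; new: +{a,b,c}
  A→A S A: FOLLOW(S) ⊇ FIRST(A) = {a}; new: +{a}
  S→S S a: FOLLOW(S) ⊇ FIRST(S) = {a,b,c}; new: +{b,c}
  S→a A: FOLLOW(A) ⊇ FOLLOW(S) ⊇ {$,a,b,c}; new: +{$}
  S→a B: FOLLOW(B) ⊇ FOLLOW(S) ⊇ {$,a,b,c}; new: +{$,a,b,c}
  S: {$,a,b,c}  A: {$,a,b,c}  B: {$,a,b,c}
round 2: — fixpoint
  S: {$,a,b,c}  A: {$,a,b,c}  B: {$,a,b,c}

FOLLOW(S) = ["$", "a", "b", "c"]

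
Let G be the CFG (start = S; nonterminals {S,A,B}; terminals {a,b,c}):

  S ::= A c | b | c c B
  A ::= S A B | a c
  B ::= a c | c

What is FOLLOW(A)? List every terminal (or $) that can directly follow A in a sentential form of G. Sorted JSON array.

FIRST iteration:
iter 1:
  A via A→a c: +{a}
  B via B→a c: +{a}
  B via B→c: +{c}
  S via S→A c: +{a}
  S via S→b: +{b}
  S via S→c c B: +{c}
  FIRST(S)={a,b,c}  FIRST(A)={a}  FIRST(B)={a,c}
iter 2:
  A via A→S A B: +{b,c}
  FIRST(S)={a,b,c}  FIRST(A)={a,b,c}  FIRST(B)={a,c}
iter 3: (stable)
  FIRST(S)={a,b,c}  FIRST(A)={a,b,c}  FIRST(B)={a,c}

FOLLOW sets:
FOLLOW(S) := {$}
iter 1:
  A→S A B: FOLLOW(S) ⊇ FIRST(A) = {a,b,c}; new: +{a,b,c}
  A→S A B: FOLLOW(A) ⊇ FIRST(B) = {a,c}; new: +{a,c}
  A→S A B: FOLLOW(B) ⊇ FOLLOW(A) ⊇ {a,c}; new: +{a,c}
  S→c c B: FOLLOW(B) ⊇ FOLLOW(S) ⊇ {$,a,b,c}; new: +{$,b}
  S: {$,a,b,c}  A: {a,c}  B: {$,a,b,c}
iter 2: — fixpoint
  S: {$,a,b,c}  A: {a,c}  B: {$,a,b,c}

FOLLOW(A) = ["a", "c"]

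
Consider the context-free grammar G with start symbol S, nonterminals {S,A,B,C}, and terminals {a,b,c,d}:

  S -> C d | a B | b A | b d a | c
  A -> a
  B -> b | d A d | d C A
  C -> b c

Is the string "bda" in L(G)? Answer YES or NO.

Convert to CNF:
  S -> C T0 | T1 A | T1 X6 | T3 B | c
  A -> a
  B -> T0 X4 | T0 X5 | b
  C -> T1 T2
  T0 -> d
  T1 -> b
  T2 -> c
  T3 -> a
  X4 -> A T0
  X5 -> C A
  X6 -> T0 T3

CYK fill:
  T[0,0] 'b' = {B,T1}  orig:{B}
  T[1,1] 'd' = {T0}  orig:{}
  T[2,2] 'a' = {A,T3}  orig:{A}
  T[0,1] 'bd' = ∅
  T[1,2] 'da' = {X6}  orig:{}
  T[0,2] 'bda' = {S}

S ∈ T[0,2] ⇒ YES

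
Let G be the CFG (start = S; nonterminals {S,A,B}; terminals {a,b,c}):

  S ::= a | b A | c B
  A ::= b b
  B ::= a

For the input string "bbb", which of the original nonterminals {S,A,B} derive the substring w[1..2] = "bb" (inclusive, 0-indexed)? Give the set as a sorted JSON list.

Convert to CNF:
  S -> T0 A | T1 B | a
  A -> T0 T0
  B -> a
  T0 -> b
  T1 -> c

Fill CYK table bottom-up, restricted to cells inside w[1..2]:
  cell(1,1) b: {T0}  orig:{}
  cell(2,2) b: {T0}  orig:{}
  cell(1,2) bb: {A}

Original NTs in T[1,2] deriving "bb": ["A"]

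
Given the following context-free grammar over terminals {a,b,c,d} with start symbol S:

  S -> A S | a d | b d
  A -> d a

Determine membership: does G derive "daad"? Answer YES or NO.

CNF form of G:
  S -> A S | T1 T0 | T2 T0
  A -> T0 T1
  T0 -> d
  T1 -> a
  T2 -> b

CYK fill:
  T[0,0] 'd' = {T0}  orig:{}
  T[1,1] 'a' = {T1}  orig:{}
  T[2,2] 'a' = {T1}  orig:{}
  T[3,3] 'd' = {T0}  orig:{}
  T[0,1] 'da' = {A}
  T[1,2] 'aa' = ∅
  T[2,3] 'ad' = {S}
  T[0,2] 'daa' = ∅
  T[1,3] 'aad' = ∅
  T[0,3] 'daad' = {S}

S ∈ T[0,3] ⇒ YES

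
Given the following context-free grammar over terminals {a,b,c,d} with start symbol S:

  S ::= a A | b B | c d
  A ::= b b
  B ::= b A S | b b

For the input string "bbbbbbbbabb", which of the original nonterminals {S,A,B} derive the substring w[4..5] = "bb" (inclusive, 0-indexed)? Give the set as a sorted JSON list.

CNF form of G:
  S -> T0 B | T1 A | T2 T3
  A -> T0 T0
  B -> T0 T0 | T0 X4
  T0 -> b
  T1 -> a
  T2 -> c
  T3 -> d
  X4 -> A S

Fill CYK table bottom-up (cells [i..j] with 4 ≤ i ≤ j ≤ 5 only):
  T[4,4] 'b' = {T0}  orig:{}
  T[5,5] 'b' = {T0}  orig:{}
  T[4,5] 'bb' = {A,B}

Original NTs in T[4,5] deriving "bb": ["A", "B"]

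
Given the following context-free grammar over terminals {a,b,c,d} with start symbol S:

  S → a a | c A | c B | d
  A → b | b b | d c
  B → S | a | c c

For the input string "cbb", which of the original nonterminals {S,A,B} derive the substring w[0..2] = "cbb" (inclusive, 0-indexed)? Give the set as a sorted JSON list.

CNF form of G:
  S -> T2 A | T2 B | T3 T3 | d
  A -> T0 T0 | T1 T2 | b
  B -> T2 A | T2 B | T2 T2 | T3 T3 | a | d
  T0 -> b
  T1 -> d
  T2 -> c
  T3 -> a

CYK fill (cells [i..j] with 0 ≤ i ≤ j ≤ 2 only):
  cell(0,0) c: {T2}  orig:{}
  cell(1,1) b: {A,T0}  orig:{A}
  cell(2,2) b: {A,T0}  orig:{A}
  cell(0,1) cb: {B,S}
  cell(1,2) bb: {A}
  cell(0,2) cbb: {B,S}

Original NTs in T[0,2] deriving "cbb": ["B", "S"]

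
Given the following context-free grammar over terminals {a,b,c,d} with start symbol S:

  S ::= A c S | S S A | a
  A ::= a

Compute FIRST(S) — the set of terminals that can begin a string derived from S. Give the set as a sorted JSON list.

FIRST sets, iterate to fixpoint:
pass 1:
  A via A→a: +{a}
  S via S→A c S: +{a}
  FIRST[S]={a}  FIRST[A]={a}
pass 2: — fixpoint
  FIRST[S]={a}  FIRST[A]={a}

FIRST(S) = ["a"]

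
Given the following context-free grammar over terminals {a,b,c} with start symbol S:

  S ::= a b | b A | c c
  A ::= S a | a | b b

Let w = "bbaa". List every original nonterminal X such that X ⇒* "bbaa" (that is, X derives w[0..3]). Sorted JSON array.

Convert to CNF:
  S -> T0 T1 | T1 A | T2 T2
  A -> S T0 | T1 T1 | a
  T0 -> a
  T1 -> b
  T2 -> c

CYK fill (cells [i..j] with 0 ≤ i ≤ j ≤ 3 only):
  cell(0,0) b: {T1}  orig:{}
  cell(1,1) b: {T1}  orig:{}
  cell(2,2) a: {A,T0}  orig:{A}
  cell(3,3) a: {A,T0}  orig:{A}
  cell(0,1) bb: {A}
  cell(1,2) ba: {S}
  cell(2,3) aa: ∅
  cell(0,2) bba: ∅
  cell(1,3) baa: {A}
  cell(0,3) bbaa: {S}

Original NTs in T[0,3] deriving "bbaa": ["S"]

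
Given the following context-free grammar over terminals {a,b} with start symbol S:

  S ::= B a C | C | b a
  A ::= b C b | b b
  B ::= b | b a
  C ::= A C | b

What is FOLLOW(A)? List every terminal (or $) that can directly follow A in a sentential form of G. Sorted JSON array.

FIRST sets, iterate to fixpoint:
iter 1:
  A via A→b C b: +{b}
  B via B→b: +{b}
  C via C→A C: +{b}
  S via S→B a C: +{b}
  FIRST[S]={b}  FIRST[A]={b}  FIRST[B]={b}  FIRST[C]={b}
iter 2: (stable)
  FIRST[S]={b}  FIRST[A]={b}  FIRST[B]={b}  FIRST[C]={b}

FOLLOW sets:
initialize: $ ∈ FOLLOW(S)
pass 1:
  A→b C b: FOLLOW(C) ⊇ FIRST(b) = {b}; new: +{b}
  C→A C: FOLLOW(A) ⊇ FIRST(C) = {b}; new: +{b}
  S→B a C: FOLLOW(B) ⊇ FIRST(a) = {a}; new: +{a}
  S→B a C: FOLLOW(C) ⊇ FOLLOW(S) ⊇ {$}; new: +{$}
  FOLLOW(S)={$}  FOLLOW(A)={b}  FOLLOW(B)={a}  FOLLOW(C)={$,b}
pass 2: (stable)
  FOLLOW(S)={$}  FOLLOW(A)={b}  FOLLOW(B)={a}  FOLLOW(C)={$,b}

FOLLOW(A) = ["b"]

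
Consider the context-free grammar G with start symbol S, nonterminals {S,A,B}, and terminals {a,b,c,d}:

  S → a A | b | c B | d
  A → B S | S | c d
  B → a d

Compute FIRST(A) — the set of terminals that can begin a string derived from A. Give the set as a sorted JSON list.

FIRST sets, iterate to fixpoint:
round 1:
  A via A→c d: +{c}
  B via B→a d: +{a}
  S via S→a A: +{a}
  S via S→b: +{b}
  S via S→c B: +{c}
  S via S→d: +{d}
  S: {a,b,c,d}  A: {c}  B: {a}
round 2:
  A via A→B S: +{a}
  A via A→S: +{b,d}
  S: {a,b,c,d}  A: {a,b,c,d}  B: {a}
round 3: (no change)
  S: {a,b,c,d}  A: {a,b,c,d}  B: {a}

FIRST(A) = ["a", "b", "c", "d"]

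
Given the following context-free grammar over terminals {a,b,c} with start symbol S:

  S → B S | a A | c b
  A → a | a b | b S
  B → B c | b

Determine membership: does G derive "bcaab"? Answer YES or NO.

CNF form of G:
  S -> B S | T0 A | T2 T1
  A -> T0 T1 | T1 S | a
  B -> B T2 | b
  T0 -> a
  T1 -> b
  T2 -> c

Fill CYK table bottom-up:
  T[0,0] 'b' = {B,T1}  orig:{B}
  T[1,1] 'c' = {T2}  orig:{}
  T[2,2] 'a' = {A,T0}  orig:{A}
  T[3,3] 'a' = {A,T0}  orig:{A}
  T[4,4] 'b' = {B,T1}  orig:{B}
  T[0,1] 'bc' = {B}
  T[1,2] 'ca' = ∅
  T[2,3] 'aa' = {S}
  T[3,4] 'ab' = {A}
  T[0,2] 'bca' = ∅
  T[1,3] 'caa' = ∅
  T[2,4] 'aab' = {S}
  T[0,3] 'bcaa' = {S}
  T[1,4] 'caab' = ∅
  T[0,4] 'bcaab' = {S}

S ∈ T[0,4] ⇒ YES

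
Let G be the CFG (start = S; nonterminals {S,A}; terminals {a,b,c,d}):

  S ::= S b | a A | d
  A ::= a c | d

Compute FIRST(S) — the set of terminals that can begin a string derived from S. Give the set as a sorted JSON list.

FIRST sets, iterate to fixpoint:
[1]
  A via A→a c: +{a}
  A via A→d: +{d}
  S via S→a A: +{a}
  S via S→d: +{d}
  FIRST(S)={a,d}  FIRST(A)={a,d}
[2] (no change)
  FIRST(S)={a,d}  FIRST(A)={a,d}

FIRST(S) = ["a", "d"]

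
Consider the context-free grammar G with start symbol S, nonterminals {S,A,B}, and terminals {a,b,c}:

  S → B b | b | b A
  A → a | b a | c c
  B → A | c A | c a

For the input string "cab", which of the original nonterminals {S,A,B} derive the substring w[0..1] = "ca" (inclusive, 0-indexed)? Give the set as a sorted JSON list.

Convert to CNF:
  S -> B T0 | T0 A | b
  A -> T0 T1 | T2 T2 | a
  B -> T0 T1 | T2 A | T2 T1 | T2 T2 | a
  T0 -> b
  T1 -> a
  T2 -> c

Fill CYK table bottom-up — only the sub-triangle for w[0..1]:
  [0..0]={T2}  "c"  orig:{}
  [1..1]={A,B,T1}  "a"  orig:{A,B}
  [0..1]={B}  "ca"

Original NTs in T[0,1] deriving "ca": ["B"]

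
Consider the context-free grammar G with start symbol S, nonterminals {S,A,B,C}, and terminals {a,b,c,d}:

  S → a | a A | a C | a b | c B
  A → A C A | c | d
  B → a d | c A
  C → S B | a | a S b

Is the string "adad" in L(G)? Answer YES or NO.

Convert to CNF:
  S -> T0 A | T0 C | T0 T3 | T2 B | a
  A -> A X4 | c | d
  B -> T0 T1 | T2 A
  C -> S B | T0 X5 | a
  T0 -> a
  T1 -> d
  T2 -> c
  T3 -> b
  X4 -> C A
  X5 -> S T3

CYK table (by increasing span):
  T[0,0] 'a' = {C,S,T0}  orig:{C,S}
  T[1,1] 'd' = {A,T1}  orig:{A}
  T[2,2] 'a' = {C,S,T0}  orig:{C,S}
  T[3,3] 'd' = {A,T1}  orig:{A}
  T[0,1] 'ad' = {B,S,X4}  orig:{B,S}
  T[1,2] 'da' = ∅
  T[2,3] 'ad' = {B,S,X4}  orig:{B,S}
  T[0,2] 'ada' = ∅
  T[1,3] 'dad' = {A}
  T[0,3] 'adad' = {C,S,X4}  orig:{C,S}

S ∈ T[0,3] ⇒ YES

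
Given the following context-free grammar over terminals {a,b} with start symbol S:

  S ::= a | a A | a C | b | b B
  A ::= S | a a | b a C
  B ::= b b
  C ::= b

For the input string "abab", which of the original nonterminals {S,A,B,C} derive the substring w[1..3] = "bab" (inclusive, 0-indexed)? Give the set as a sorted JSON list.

Convert to CNF:
  S -> T0 A | T0 C | T1 B | a | b
  A -> T0 A | T0 C | T0 T0 | T1 B | T1 X2 | a | b
  B -> T1 T1
  C -> b
  T0 -> a
  T1 -> b
  X2 -> T0 C

CYK table (by increasing span) (cells [i..j] with 1 ≤ i ≤ j ≤ 3 only):
  [1..1]={A,C,S,T1}  "b"  orig:{A,C,S}
  [2..2]={A,S,T0}  "a"  orig:{A,S}
  [3..3]={A,C,S,T1}  "b"  orig:{A,C,S}
  [1..2]=∅  "ba"
  [2..3]={A,S,X2}  "ab"  orig:{A,S}
  [1..3]={A}  "bab"

Original NTs in T[1,3] deriving "bab": ["A"]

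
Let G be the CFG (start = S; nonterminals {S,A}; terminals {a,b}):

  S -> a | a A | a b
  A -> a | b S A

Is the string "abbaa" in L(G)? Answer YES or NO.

CNF form of G:
  S -> T1 A | T1 T0 | a
  A -> T0 X2 | a
  T0 -> b
  T1 -> a
  X2 -> S A

CYK table (by increasing span):
  T[0,0] 'a' = {A,S,T1}  orig:{A,S}
  T[1,1] 'b' = {T0}  orig:{}
  T[2,2] 'b' = {T0}  orig:{}
  T[3,3] 'a' = {A,S,T1}  orig:{A,S}
  T[4,4] 'a' = {A,S,T1}  orig:{A,S}
  T[0,1] 'ab' = {S}
  T[1,2] 'bb' = ∅
  T[2,3] 'ba' = ∅
  T[3,4] 'aa' = {S,X2}  orig:{S}
  T[0,2] 'abb' = ∅
  T[1,3] 'bba' = ∅
  T[2,4] 'baa' = {A}
  T[0,3] 'abba' = ∅
  T[1,4] 'bbaa' = ∅
  T[0,4] 'abbaa' = {X2}  orig:{}

S ∉ T[0,4] ⇒ NO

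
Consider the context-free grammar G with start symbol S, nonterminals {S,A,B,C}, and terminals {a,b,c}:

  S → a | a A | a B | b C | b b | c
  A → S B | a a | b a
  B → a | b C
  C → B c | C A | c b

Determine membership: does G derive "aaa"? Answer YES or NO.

Convert to CNF:
  S -> T0 A | T0 B | T1 C | T1 T1 | a | c
  A -> S B | T0 T0 | T1 T0
  B -> T1 C | a
  C -> B T2 | C A | T2 T1
  T0 -> a
  T1 -> b
  T2 -> c

CYK fill:
  [0..0]={B,S,T0}  "a"  orig:{B,S}
  [1..1]={B,S,T0}  "a"  orig:{B,S}
  [2..2]={B,S,T0}  "a"  orig:{B,S}
  [0..1]={A,S}  "aa"
  [1..2]={A,S}  "aa"
  [0..2]={A,S}  "aaa"

S ∈ T[0,2] ⇒ YES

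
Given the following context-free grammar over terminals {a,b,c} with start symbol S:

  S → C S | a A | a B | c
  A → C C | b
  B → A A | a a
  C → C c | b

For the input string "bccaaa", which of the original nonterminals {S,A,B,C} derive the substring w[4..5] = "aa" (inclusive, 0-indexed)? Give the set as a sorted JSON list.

CNF form of G:
  S -> C S | T0 A | T0 B | c
  A -> C C | b
  B -> A A | T0 T0
  C -> C T1 | b
  T0 -> a
  T1 -> c

CYK fill (cells [i..j] with 4 ≤ i ≤ j ≤ 5 only):
  [4..4]={T0}  "a"  orig:{}
  [5..5]={T0}  "a"  orig:{}
  [4..5]={B}  "aa"

Original NTs in T[4,5] deriving "aa": ["B"]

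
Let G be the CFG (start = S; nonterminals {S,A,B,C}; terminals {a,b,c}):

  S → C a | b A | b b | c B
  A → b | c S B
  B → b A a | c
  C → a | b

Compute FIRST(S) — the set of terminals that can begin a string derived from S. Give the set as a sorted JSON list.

Compute FIRST by fixpoint:
round 1:
  A via A→b: +{b}
  A via A→c S B: +{c}
  B via B→b A a: +{b}
  B via B→c: +{c}
  C via C→a: +{a}
  C via C→b: +{b}
  S via S→C a: +{a,b}
  S via S→c B: +{c}
  FIRST[S]={a,b,c}  FIRST[A]={b,c}  FIRST[B]={b,c}  FIRST[C]={a,b}
round 2: — fixpoint
  FIRST[S]={a,b,c}  FIRST[A]={b,c}  FIRST[B]={b,c}  FIRST[C]={a,b}

FIRST(S) = ["a", "b", "c"]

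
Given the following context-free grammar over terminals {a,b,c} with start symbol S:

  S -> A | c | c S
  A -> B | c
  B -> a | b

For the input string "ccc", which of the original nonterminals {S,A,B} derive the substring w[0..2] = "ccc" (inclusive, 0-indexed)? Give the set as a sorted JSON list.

Convert to CNF:
  S -> T0 S | a | b | c
  A -> a | b | c
  B -> a | b
  T0 -> c

CYK fill, restricted to cells inside w[0..2]:
  cell(0,0) c: {A,S,T0}  orig:{A,S}
  cell(1,1) c: {A,S,T0}  orig:{A,S}
  cell(2,2) c: {A,S,T0}  orig:{A,S}
  cell(0,1) cc: {S}
  cell(1,2) cc: {S}
  cell(0,2) ccc: {S}

Original NTs in T[0,2] deriving "ccc": ["S"]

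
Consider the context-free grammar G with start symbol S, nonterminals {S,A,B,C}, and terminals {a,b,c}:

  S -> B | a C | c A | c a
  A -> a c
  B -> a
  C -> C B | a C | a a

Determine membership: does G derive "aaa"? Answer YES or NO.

CNF form of G:
  S -> T0 C | T1 A | T1 T0 | a
  A -> T0 T1
  B -> a
  C -> C B | T0 C | T0 T0
  T0 -> a
  T1 -> c

CYK fill:
  T[0,0] 'a' = {B,S,T0}  orig:{B,S}
  T[1,1] 'a' = {B,S,T0}  orig:{B,S}
  T[2,2] 'a' = {B,S,T0}  orig:{B,S}
  T[0,1] 'aa' = {C}
  T[1,2] 'aa' = {C}
  T[0,2] 'aaa' = {C,S}

S ∈ T[0,2] ⇒ YES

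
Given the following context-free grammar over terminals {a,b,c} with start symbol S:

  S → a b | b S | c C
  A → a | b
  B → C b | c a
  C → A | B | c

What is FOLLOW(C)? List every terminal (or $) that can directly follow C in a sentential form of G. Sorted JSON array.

FIRST iteration:
iter 1:
  A via A→a: +{a}
  A via A→b: +{b}
  B via B→c a: +{c}
  C via C→A: +{a,b}
  C via C→B: +{c}
  S via S→a b: +{a}
  S via S→b S: +{b}
  S via S→c C: +{c}
  FIRST[S]={a,b,c}  FIRST[A]={a,b}  FIRST[B]={c}  FIRST[C]={a,b,c}
iter 2:
  B via B→C b: +{a,b}
  FIRST[S]={a,b,c}  FIRST[A]={a,b}  FIRST[B]={a,b,c}  FIRST[C]={a,b,c}
iter 3: done
  FIRST[S]={a,b,c}  FIRST[A]={a,b}  FIRST[B]={a,b,c}  FIRST[C]={a,b,c}

FOLLOW sets:
FOLLOW(S) := {$}
iter 1:
  B→C b: FOLLOW(C) ⊇ FIRST(b) = {b}; new: +{b}
  C→A: FOLLOW(A) ⊇ FOLLOW(C) ⊇ {b}; new: +{b}
  C→B: FOLLOW(B) ⊇ FOLLOW(C) ⊇ {b}; new: +{b}
  S→c C: FOLLOW(C) ⊇ FOLLOW(S) ⊇ {$}; new: +{$}
  FOLLOW(S)={$}  FOLLOW(A)={b}  FOLLOW(B)={b}  FOLLOW(C)={$,b}
iter 2:
  C→A: FOLLOW(A) ⊇ FOLLOW(C) ⊇ {$,b}; new: +{$}
  C→B: FOLLOW(B) ⊇ FOLLOW(C) ⊇ {$,b}; new: +{$}
  FOLLOW(S)={$}  FOLLOW(A)={$,b}  FOLLOW(B)={$,b}  FOLLOW(C)={$,b}
iter 3: — fixpoint
  FOLLOW(S)={$}  FOLLOW(A)={$,b}  FOLLOW(B)={$,b}  FOLLOW(C)={$,b}

FOLLOW(C) = ["$", "b"]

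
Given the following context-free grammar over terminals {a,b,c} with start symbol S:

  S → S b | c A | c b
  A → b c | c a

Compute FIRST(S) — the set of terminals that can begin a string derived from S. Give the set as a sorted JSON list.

FIRST iteration:
pass 1:
  A via A→b c: +{b}
  A via A→c a: +{c}
  S via S→c A: +{c}
  FIRST(S)={c}  FIRST(A)={b,c}
pass 2: (no change)
  FIRST(S)={c}  FIRST(A)={b,c}

FIRST(S) = ["c"]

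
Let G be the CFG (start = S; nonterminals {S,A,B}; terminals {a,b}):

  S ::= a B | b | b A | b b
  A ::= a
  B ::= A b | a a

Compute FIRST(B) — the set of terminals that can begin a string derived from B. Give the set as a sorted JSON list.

Compute FIRST by fixpoint:
iter 1:
  A via A→a: +{a}
  B via B→A b: +{a}
  S via S→a B: +{a}
  S via S→b: +{b}
  FIRST[S]={a,b}  FIRST[A]={a}  FIRST[B]={a}
iter 2: (no change)
  FIRST[S]={a,b}  FIRST[A]={a}  FIRST[B]={a}

FIRST(B) = ["a"]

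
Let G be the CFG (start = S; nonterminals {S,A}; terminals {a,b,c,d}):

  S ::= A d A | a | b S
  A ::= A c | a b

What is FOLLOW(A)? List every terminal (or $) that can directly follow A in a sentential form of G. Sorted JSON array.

Compute FIRST by fixpoint:
round 1:
  A via A→a b: +{a}
  S via S→A d A: +{a}
  S via S→b S: +{b}
  S: {a,b}  A: {a}
round 2: (stable)
  S: {a,b}  A: {a}

FOLLOW iteration:
seed FOLLOW(S) with $
[1]
  A→A c: FOLLOW(A) ⊇ FIRST(c) = {c}; new: +{c}
  S→A d A: FOLLOW(A) ⊇ FIRST(d) = {d}; new: +{d}
  S→A d A: FOLLOW(A) ⊇ FOLLOW(S) ⊇ {$}; new: +{$}
  FOLLOW(S)={$}  FOLLOW(A)={$,c,d}
[2] — fixpoint
  FOLLOW(S)={$}  FOLLOW(A)={$,c,d}

FOLLOW(A) = ["$", "c", "d"]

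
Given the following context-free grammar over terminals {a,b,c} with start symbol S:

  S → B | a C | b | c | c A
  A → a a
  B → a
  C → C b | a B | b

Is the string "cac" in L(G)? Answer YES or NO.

Convert to CNF:
  S -> T0 C | T2 A | a | b | c
  A -> T0 T0
  B -> a
  C -> C T1 | T0 B | b
  T0 -> a
  T1 -> b
  T2 -> c

Fill CYK table bottom-up:
  T[0,0] 'c' = {S,T2}  orig:{S}
  T[1,1] 'a' = {B,S,T0}  orig:{B,S}
  T[2,2] 'c' = {S,T2}  orig:{S}
  T[0,1] 'ca' = ∅
  T[1,2] 'ac' = ∅
  T[0,2] 'cac' = ∅

S ∉ T[0,2] ⇒ NO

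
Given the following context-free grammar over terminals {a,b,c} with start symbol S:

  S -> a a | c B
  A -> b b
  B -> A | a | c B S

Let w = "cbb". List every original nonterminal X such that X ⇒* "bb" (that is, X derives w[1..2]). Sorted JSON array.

CNF form of G:
  S -> T1 B | T2 T2
  A -> T0 T0
  B -> T0 T0 | T1 X3 | a
  T0 -> b
  T1 -> c
  T2 -> a
  X3 -> B S

Fill CYK table bottom-up (cells [i..j] with 1 ≤ i ≤ j ≤ 2 only):
  [1..1]={T0}  "b"  orig:{}
  [2..2]={T0}  "b"  orig:{}
  [1..2]={A,B}  "bb"

Original NTs in T[1,2] deriving "bb": ["A", "B"]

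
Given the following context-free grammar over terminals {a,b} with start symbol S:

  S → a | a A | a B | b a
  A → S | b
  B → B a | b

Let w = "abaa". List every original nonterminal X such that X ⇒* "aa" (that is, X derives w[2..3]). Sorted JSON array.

CNF form of G:
  S -> T0 A | T0 B | T1 T0 | a
  A -> T0 A | T0 B | T1 T0 | a | b
  B -> B T0 | b
  T0 -> a
  T1 -> b

Fill CYK table bottom-up — only the sub-triangle for w[2..3]:
  [2..2]={A,S,T0}  "a"  orig:{A,S}
  [3..3]={A,S,T0}  "a"  orig:{A,S}
  [2..3]={A,S}  "aa"

Original NTs in T[2,3] deriving "aa": ["A", "S"]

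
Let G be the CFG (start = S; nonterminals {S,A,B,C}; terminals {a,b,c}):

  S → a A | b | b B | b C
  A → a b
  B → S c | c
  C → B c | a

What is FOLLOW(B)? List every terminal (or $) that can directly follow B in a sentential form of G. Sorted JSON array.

FIRST iteration:
round 1:
  A via A→a b: +{a}
  B via B→c: +{c}
  C via C→B c: +{c}
  C via C→a: +{a}
  S via S→a A: +{a}
  S via S→b: +{b}
  S: {a,b}  A: {a}  B: {c}  C: {a,c}
round 2:
  B via B→S c: +{a,b}
  C via C→B c: +{b}
  S: {a,b}  A: {a}  B: {a,b,c}  C: {a,b,c}
round 3: done
  S: {a,b}  A: {a}  B: {a,b,c}  C: {a,b,c}

FOLLOW iteration:
FOLLOW(S) := {$}
round 1:
  B→S c: FOLLOW(S) ⊇ FIRST(c) = {c}; new: +{c}
  C→B c: FOLLOW(B) ⊇ FIRST(c) = {c}; new: +{c}
  S→a A: FOLLOW(A) ⊇ FOLLOW(S) ⊇ {$,c}; new: +{$,c}
  S→b B: FOLLOW(B) ⊇ FOLLOW(S) ⊇ {$,c}; new: +{$}
  S→b C: FOLLOW(C) ⊇ FOLLOW(S) ⊇ {$,c}; new: +{$,c}
  FOLLOW[S]={$,c}  FOLLOW[A]={$,c}  FOLLOW[B]={$,c}  FOLLOW[C]={$,c}
round 2: — fixpoint
  FOLLOW[S]={$,c}  FOLLOW[A]={$,c}  FOLLOW[B]={$,c}  FOLLOW[C]={$,c}

FOLLOW(B) = ["$", "c"]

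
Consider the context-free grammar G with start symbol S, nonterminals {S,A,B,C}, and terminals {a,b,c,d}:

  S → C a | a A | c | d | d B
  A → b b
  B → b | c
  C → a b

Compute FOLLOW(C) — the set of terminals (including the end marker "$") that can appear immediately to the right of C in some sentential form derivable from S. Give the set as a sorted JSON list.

FIRST iteration:
[1]
  A via A→b b: +{b}
  B via B→b: +{b}
  B via B→c: +{c}
  C via C→a b: +{a}
  S via S→C a: +{a}
  S via S→c: +{c}
  S via S→d: +{d}
  FIRST(S)={a,c,d}  FIRST(A)={b}  FIRST(B)={b,c}  FIRST(C)={a}
[2] (no change)
  FIRST(S)={a,c,d}  FIRST(A)={b}  FIRST(B)={b,c}  FIRST(C)={a}

Compute FOLLOW by fixpoint:
initialize: $ ∈ FOLLOW(S)
iter 1:
  S→C a: FOLLOW(C) ⊇ FIRST(a) = {a}; new: +{a}
  S→a A: FOLLOW(A) ⊇ FOLLOW(S) ⊇ {$}; new: +{$}
  S→d B: FOLLOW(B) ⊇ FOLLOW(S) ⊇ {$}; new: +{$}
  S: {$}  A: {$}  B: {$}  C: {a}
iter 2: done
  S: {$}  A: {$}  B: {$}  C: {a}

FOLLOW(C) = ["a"]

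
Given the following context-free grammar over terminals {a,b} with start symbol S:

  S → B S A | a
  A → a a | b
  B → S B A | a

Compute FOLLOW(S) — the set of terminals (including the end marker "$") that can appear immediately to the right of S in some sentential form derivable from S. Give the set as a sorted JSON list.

FIRST sets, iterate to fixpoint:
[1]
  A via A→a a: +{a}
  A via A→b: +{b}
  B via B→a: +{a}
  S via S→B S A: +{a}
  FIRST[S]={a}  FIRST[A]={a,b}  FIRST[B]={a}
[2] (no change)
  FIRST[S]={a}  FIRST[A]={a,b}  FIRST[B]={a}

Compute FOLLOW by fixpoint:
FOLLOW(S) := {$}
[1]
  B→S B A: FOLLOW(S) ⊇ FIRST(B) = {a}; new: +{a}
  B→S B A: FOLLOW(B) ⊇ FIRST(A) = {a,b}; new: +{a,b}
  B→S B A: FOLLOW(A) ⊇ FOLLOW(B) ⊇ {a,b}; new: +{a,b}
  S→B S A: FOLLOW(S) ⊇ FIRST(A) = {a,b}; new: +{b}
  S→B S A: FOLLOW(A) ⊇ FOLLOW(S) ⊇ {$,a,b}; new: +{$}
  FOLLOW(S)={$,a,b}  FOLLOW(A)={$,a,b}  FOLLOW(B)={a,b}
[2] (stable)
  FOLLOW(S)={$,a,b}  FOLLOW(A)={$,a,b}  FOLLOW(B)={a,b}

FOLLOW(S) = ["$", "a", "b"]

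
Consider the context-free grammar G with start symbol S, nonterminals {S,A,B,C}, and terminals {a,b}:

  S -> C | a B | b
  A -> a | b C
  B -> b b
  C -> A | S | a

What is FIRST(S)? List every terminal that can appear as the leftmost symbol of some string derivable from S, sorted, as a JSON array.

FIRST sets, iterate to fixpoint:
[1]
  A via A→a: +{a}
  A via A→b C: +{b}
  B via B→b b: +{b}
  C via C→A: +{a,b}
  S via S→C: +{a,b}
  FIRST[S]={a,b}  FIRST[A]={a,b}  FIRST[B]={b}  FIRST[C]={a,b}
[2] — fixpoint
  FIRST[S]={a,b}  FIRST[A]={a,b}  FIRST[B]={b}  FIRST[C]={a,b}

FIRST(S) = ["a", "b"]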